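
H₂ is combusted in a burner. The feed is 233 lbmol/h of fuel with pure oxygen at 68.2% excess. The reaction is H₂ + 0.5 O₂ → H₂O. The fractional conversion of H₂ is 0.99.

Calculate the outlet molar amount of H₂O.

231 lbmol/h

Stoichiometric O₂ = 0.5 × 233 = 116.5 lbmol/h; O₂ fed = 116.5 × 1.682 = 196 lbmol/h.
Fuel reacted = 0.99 × 233 → ξ = 230.7 lbmol/h.
Outlet (n = n₀ + ν ξ):
  H₂: 233 − 1(230.7) = 2.33
  O₂: 196 − 0.5(230.7) = 80.62
  H₂O: 0 + 1(230.7) = 230.7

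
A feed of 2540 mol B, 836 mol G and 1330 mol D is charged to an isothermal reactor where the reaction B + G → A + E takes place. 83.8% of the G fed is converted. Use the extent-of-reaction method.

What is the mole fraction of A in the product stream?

0.149

G reacted = 0.838 × 836 = 700.6 mol; ν_G = −1, so ξ = 700.6/1 = 700.6 mol.
Outlet amounts (n = n₀ + ν ξ):
  B: 2540 − 1(700.6) = 1839
  G: 836 − 1(700.6) = 135.4
  A: 0 + 1(700.6) = 700.6
  E: 0 + 1(700.6) = 700.6
  D: 1330 (inert)
Total out = 4706 mol; y_A = 700.6 / 4706 = 0.1489.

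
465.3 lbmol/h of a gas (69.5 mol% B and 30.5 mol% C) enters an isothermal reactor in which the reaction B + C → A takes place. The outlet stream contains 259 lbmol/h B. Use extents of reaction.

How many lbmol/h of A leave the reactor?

64.4 lbmol/h

For B: n = n₀ − 1ξ → 259 = 323.4 − 1ξ, giving ξ = 64.38 lbmol/h.
Outlet amounts (n = n₀ + ν ξ):
  B: 323.4 − 1(64.38) = 259
  C: 141.9 − 1(64.38) = 77.53
  A: 0 + 1(64.38) = 64.38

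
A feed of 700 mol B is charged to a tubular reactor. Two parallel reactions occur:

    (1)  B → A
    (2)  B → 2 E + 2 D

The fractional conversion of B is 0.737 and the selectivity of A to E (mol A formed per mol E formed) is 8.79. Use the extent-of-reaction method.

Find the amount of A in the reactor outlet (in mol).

Conversion of B: B consumed = 0.737 × 700 = 515.9 mol = 1ξ₁ + 1ξ₂.
Selectivity: 1ξ₁ / (2ξ₂) = 8.79 → ξ₁ = 17.58 ξ₂.
Substitute: (1·17.58 + 1) ξ₂ = 515.9 → ξ₂ = 27.77 mol, ξ₁ = 488.1 mol.
Outlet amounts (n = n₀ + Σ ν·ξ):
  B: 700 − 1(488.1) − 1(27.77) = 184.1
  A: 0 + 1(488.1) = 488.1
  E: 0 + 2(27.77) = 55.53
  D: 0 + 2(27.77) = 55.53

488 mol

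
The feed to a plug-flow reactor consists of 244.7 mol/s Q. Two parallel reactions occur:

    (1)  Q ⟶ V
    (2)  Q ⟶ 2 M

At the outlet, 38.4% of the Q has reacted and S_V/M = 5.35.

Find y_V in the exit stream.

0.34

Conversion of Q: Q consumed = 0.384 × 244.7 = 93.96 mol/s = 1ξ₁ + 1ξ₂.
Selectivity: 1ξ₁ / (2ξ₂) = 5.35 → ξ₁ = 10.7 ξ₂.
Substitute: (1·10.7 + 1) ξ₂ = 93.96 → ξ₂ = 8.031 mol/s, ξ₁ = 85.93 mol/s.
Outlet amounts (n = n₀ + Σ ν·ξ):
  Q: 244.7 − 1(85.93) − 1(8.031) = 150.7
  V: 0 + 1(85.93) = 85.93
  M: 0 + 2(8.031) = 16.06
Total out = 252.7 mol/s; y_V = 85.93 / 252.7 = 0.34.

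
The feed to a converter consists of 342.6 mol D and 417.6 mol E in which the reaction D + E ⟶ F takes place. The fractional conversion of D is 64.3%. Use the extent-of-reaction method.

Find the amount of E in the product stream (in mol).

197 mol

D reacted = 0.643 × 342.6 = 220.3 mol; ν_D = −1, so ξ = 220.3/1 = 220.3 mol.
Outlet amounts (n = n₀ + ν ξ):
  D: 342.6 − 1(220.3) = 122.3
  E: 417.6 − 1(220.3) = 197.3
  F: 0 + 1(220.3) = 220.3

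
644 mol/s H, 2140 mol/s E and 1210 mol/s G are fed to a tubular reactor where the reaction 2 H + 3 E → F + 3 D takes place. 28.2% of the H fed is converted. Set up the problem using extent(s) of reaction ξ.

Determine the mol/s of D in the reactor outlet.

272 mol/s

H reacted = 0.282 × 644 = 181.6 mol/s; ν_H = −2, so ξ = 181.6/2 = 90.8 mol/s.
Outlet amounts (n = n₀ + ν ξ):
  H: 644 − 2(90.8) = 462.4
  E: 2140 − 3(90.8) = 1868
  F: 0 + 1(90.8) = 90.8
  D: 0 + 3(90.8) = 272.4
  G: 1210 (inert)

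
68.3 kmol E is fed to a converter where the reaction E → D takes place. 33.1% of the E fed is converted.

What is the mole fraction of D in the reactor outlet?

0.331

E reacted = 0.331 × 68.3 = 22.61 kmol; ν_E = −1, so ξ = 22.61/1 = 22.61 kmol.
Outlet amounts (n = n₀ + ν ξ):
  E: 68.3 − 1(22.61) = 45.69
  D: 0 + 1(22.61) = 22.61
Total out = 68.3 kmol; y_D = 22.61 / 68.3 = 0.331.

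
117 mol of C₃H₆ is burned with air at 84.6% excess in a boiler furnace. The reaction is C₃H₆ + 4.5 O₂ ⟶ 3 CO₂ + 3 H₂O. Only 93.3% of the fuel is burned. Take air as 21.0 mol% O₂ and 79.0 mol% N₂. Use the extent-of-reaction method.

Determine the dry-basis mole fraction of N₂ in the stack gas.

Stoichiometric O₂ = 4.5 × 117 = 526.5 mol; O₂ fed = 526.5 × 1.846 = 971.9 mol.
N₂ fed = 971.9 × 79/21 = 3656 mol.
Fuel reacted = 0.933 × 117 → ξ = 109.2 mol.
Outlet (n = n₀ + ν ξ):
  C₃H₆: 117 − 1(109.2) = 7.839
  O₂: 971.9 − 4.5(109.2) = 480.7
  N₂: 3656 (inert)
  CO₂: 0 + 3(109.2) = 327.5
  H₂O: 0 + 3(109.2) = 327.5
Dry total = 4472 mol; y_N₂ (dry) = 3656 / 4472 = 0.8175.

0.818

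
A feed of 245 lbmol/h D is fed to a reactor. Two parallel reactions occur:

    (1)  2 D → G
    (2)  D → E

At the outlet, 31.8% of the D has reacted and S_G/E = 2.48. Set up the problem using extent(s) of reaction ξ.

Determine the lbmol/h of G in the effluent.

32.4 lbmol/h

Conversion of D: D consumed = 0.318 × 245 = 77.91 lbmol/h = 2ξ₁ + 1ξ₂.
Selectivity: 1ξ₁ / (1ξ₂) = 2.48 → ξ₁ = 2.48 ξ₂.
Substitute: (2·2.48 + 1) ξ₂ = 77.91 → ξ₂ = 13.07 lbmol/h, ξ₁ = 32.42 lbmol/h.
Outlet amounts (n = n₀ + Σ ν·ξ):
  D: 245 − 2(32.42) − 1(13.07) = 167.1
  G: 0 + 1(32.42) = 32.42
  E: 0 + 1(13.07) = 13.07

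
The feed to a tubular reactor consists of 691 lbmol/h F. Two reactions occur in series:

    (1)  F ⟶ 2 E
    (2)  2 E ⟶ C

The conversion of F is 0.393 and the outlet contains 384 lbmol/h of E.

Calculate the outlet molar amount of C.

79.6 lbmol/h

Conversion of F: F consumed = 1ξ₁ = 0.393 × 691 → ξ₁ = 271.6 lbmol/h.
E balance: n_E = 0 + 2ξ₁ − 2ξ₂ = 384 → ξ₂ = (2·271.6 − 384)/2 = 79.56 lbmol/h.
Outlet amounts (n = n₀ + Σ ν·ξ):
  F: 691 − 1(271.6) = 419.4
  E: 0 + 2(271.6) − 2(79.56) = 384
  C: 0 + 1(79.56) = 79.56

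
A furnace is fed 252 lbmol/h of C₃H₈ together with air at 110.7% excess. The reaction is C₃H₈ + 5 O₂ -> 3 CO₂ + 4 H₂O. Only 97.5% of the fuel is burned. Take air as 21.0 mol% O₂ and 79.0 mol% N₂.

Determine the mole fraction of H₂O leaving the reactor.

Stoichiometric O₂ = 5 × 252 = 1260 lbmol/h; O₂ fed = 1260 × 2.107 = 2655 lbmol/h.
N₂ fed = 2655 × 79/21 = 9987 lbmol/h.
Fuel reacted = 0.975 × 252 → ξ = 245.7 lbmol/h.
Outlet (n = n₀ + ν ξ):
  C₃H₈: 252 − 1(245.7) = 6.3
  O₂: 2655 − 5(245.7) = 1426
  N₂: 9987 (inert)
  CO₂: 0 + 3(245.7) = 737.1
  H₂O: 0 + 4(245.7) = 982.8
Total out = 13140 lbmol/h; y_H₂O = 982.8 / 13140 = 0.0748.

0.0748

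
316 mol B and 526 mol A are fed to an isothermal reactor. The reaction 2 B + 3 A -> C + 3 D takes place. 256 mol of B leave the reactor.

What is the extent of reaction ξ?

ξ = 30 mol

For B: n = n₀ − 2ξ → 256 = 316 − 2ξ, giving ξ = 30 mol.
Outlet amounts (n = n₀ + ν ξ):
  B: 316 − 2(30) = 256
  A: 526 − 3(30) = 436
  C: 0 + 1(30) = 30
  D: 0 + 3(30) = 90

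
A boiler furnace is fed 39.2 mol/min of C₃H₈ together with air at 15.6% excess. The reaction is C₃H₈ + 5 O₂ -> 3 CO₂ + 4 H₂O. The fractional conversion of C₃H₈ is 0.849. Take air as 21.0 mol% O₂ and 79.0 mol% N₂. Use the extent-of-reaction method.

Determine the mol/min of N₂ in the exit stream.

Stoichiometric O₂ = 5 × 39.2 = 196 mol/min; O₂ fed = 196 × 1.156 = 226.6 mol/min.
N₂ fed = 226.6 × 79/21 = 852.4 mol/min.
Fuel reacted = 0.849 × 39.2 → ξ = 33.28 mol/min.
Outlet (n = n₀ + ν ξ):
  C₃H₈: 39.2 − 1(33.28) = 5.919
  O₂: 226.6 − 5(33.28) = 60.17
  N₂: 852.4 (inert)
  CO₂: 0 + 3(33.28) = 99.84
  H₂O: 0 + 4(33.28) = 133.1

852 mol/min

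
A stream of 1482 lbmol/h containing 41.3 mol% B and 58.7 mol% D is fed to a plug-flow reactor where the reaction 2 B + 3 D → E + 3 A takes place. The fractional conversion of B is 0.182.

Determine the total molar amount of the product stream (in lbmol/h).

1430 lbmol/h

B reacted = 0.182 × 612.1 = 111.4 lbmol/h; ν_B = −2, so ξ = 111.4/2 = 55.7 lbmol/h.
Outlet amounts (n = n₀ + ν ξ):
  B: 612.1 − 2(55.7) = 500.7
  D: 869.9 − 3(55.7) = 702.8
  E: 0 + 1(55.7) = 55.7
  A: 0 + 3(55.7) = 167.1
Total out = 500.7 + 702.8 + 55.7 + 167.1 = 1426 lbmol/h.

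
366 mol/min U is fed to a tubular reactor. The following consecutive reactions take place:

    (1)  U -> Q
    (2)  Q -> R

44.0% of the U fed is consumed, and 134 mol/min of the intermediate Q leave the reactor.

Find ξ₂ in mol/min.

ξ₂ = 27 mol/min

Conversion of U: U consumed = 1ξ₁ = 0.44 × 366 → ξ₁ = 161 mol/min.
Q balance: n_Q = 0 + 1ξ₁ − 1ξ₂ = 134 → ξ₂ = (1·161 − 134)/1 = 27.04 mol/min.
Outlet amounts (n = n₀ + Σ ν·ξ):
  U: 366 − 1(161) = 205
  Q: 0 + 1(161) − 1(27.04) = 134
  R: 0 + 1(27.04) = 27.04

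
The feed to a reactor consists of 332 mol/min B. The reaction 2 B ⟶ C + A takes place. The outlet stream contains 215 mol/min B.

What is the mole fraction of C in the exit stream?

0.176

For B: n = n₀ − 2ξ → 215 = 332 − 2ξ, giving ξ = 58.5 mol/min.
Outlet amounts (n = n₀ + ν ξ):
  B: 332 − 2(58.5) = 215
  C: 0 + 1(58.5) = 58.5
  A: 0 + 1(58.5) = 58.5
Total out = 332 mol/min; y_C = 58.5 / 332 = 0.1762.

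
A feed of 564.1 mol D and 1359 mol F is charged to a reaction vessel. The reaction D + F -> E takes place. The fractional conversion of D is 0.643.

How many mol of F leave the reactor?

996 mol

D reacted = 0.643 × 564.1 = 362.7 mol; ν_D = −1, so ξ = 362.7/1 = 362.7 mol.
Outlet amounts (n = n₀ + ν ξ):
  D: 564.1 − 1(362.7) = 201.4
  F: 1359 − 1(362.7) = 996.3
  E: 0 + 1(362.7) = 362.7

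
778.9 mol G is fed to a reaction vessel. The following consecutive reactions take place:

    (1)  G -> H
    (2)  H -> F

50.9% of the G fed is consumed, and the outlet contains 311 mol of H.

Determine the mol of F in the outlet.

Conversion of G: G consumed = 1ξ₁ = 0.509 × 778.9 → ξ₁ = 396.5 mol.
H balance: n_H = 0 + 1ξ₁ − 1ξ₂ = 311 → ξ₂ = (1·396.5 − 311)/1 = 85.46 mol.
Outlet amounts (n = n₀ + Σ ν·ξ):
  G: 778.9 − 1(396.5) = 382.4
  H: 0 + 1(396.5) − 1(85.46) = 311
  F: 0 + 1(85.46) = 85.46

85.5 mol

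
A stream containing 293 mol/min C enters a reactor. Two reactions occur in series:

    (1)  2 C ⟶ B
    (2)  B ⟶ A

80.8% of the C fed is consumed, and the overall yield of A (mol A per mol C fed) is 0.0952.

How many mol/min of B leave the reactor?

Conversion of C: C consumed = 2ξ₁ = 0.808 × 293 → ξ₁ = 118.4 mol/min.
Yield of A: 1ξ₂ / 293 = 0.0952 → ξ₂ = 27.89 mol/min.
Outlet amounts (n = n₀ + Σ ν·ξ):
  C: 293 − 2(118.4) = 56.26
  B: 0 + 1(118.4) − 1(27.89) = 90.48
  A: 0 + 1(27.89) = 27.89

90.5 mol/min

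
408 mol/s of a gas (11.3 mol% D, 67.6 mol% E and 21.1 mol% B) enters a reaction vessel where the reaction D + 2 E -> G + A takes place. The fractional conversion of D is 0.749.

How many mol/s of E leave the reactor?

207 mol/s

D reacted = 0.749 × 46.1 = 34.53 mol/s; ν_D = −1, so ξ = 34.53/1 = 34.53 mol/s.
Outlet amounts (n = n₀ + ν ξ):
  D: 46.1 − 1(34.53) = 11.57
  E: 275.8 − 2(34.53) = 206.7
  G: 0 + 1(34.53) = 34.53
  A: 0 + 1(34.53) = 34.53
  B: 86.09 (inert)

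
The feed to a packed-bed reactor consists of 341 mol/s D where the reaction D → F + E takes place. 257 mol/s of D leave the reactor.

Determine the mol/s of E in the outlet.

For D: n = n₀ − 1ξ → 257 = 341 − 1ξ, giving ξ = 84 mol/s.
Outlet amounts (n = n₀ + ν ξ):
  D: 341 − 1(84) = 257
  F: 0 + 1(84) = 84
  E: 0 + 1(84) = 84

84 mol/s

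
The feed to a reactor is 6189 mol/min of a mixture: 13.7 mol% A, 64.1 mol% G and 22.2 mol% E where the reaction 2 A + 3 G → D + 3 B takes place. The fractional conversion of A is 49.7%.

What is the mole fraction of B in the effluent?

0.106

A reacted = 0.497 × 847.9 = 421.4 mol/min; ν_A = −2, so ξ = 421.4/2 = 210.7 mol/min.
Outlet amounts (n = n₀ + ν ξ):
  A: 847.9 − 2(210.7) = 426.5
  G: 3967 − 3(210.7) = 3335
  D: 0 + 1(210.7) = 210.7
  B: 0 + 3(210.7) = 632.1
  E: 1374 (inert)
Total out = 5978 mol/min; y_B = 632.1 / 5978 = 0.1057.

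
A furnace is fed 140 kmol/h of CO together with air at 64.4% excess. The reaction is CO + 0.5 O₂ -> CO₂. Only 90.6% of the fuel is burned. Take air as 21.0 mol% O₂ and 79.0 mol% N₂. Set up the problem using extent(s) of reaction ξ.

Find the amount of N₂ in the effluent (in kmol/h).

433 kmol/h

Stoichiometric O₂ = 0.5 × 140 = 70 kmol/h; O₂ fed = 70 × 1.644 = 115.1 kmol/h.
N₂ fed = 115.1 × 79/21 = 432.9 kmol/h.
Fuel reacted = 0.906 × 140 → ξ = 126.8 kmol/h.
Outlet (n = n₀ + ν ξ):
  CO: 140 − 1(126.8) = 13.16
  O₂: 115.1 − 0.5(126.8) = 51.66
  N₂: 432.9 (inert)
  CO₂: 0 + 1(126.8) = 126.8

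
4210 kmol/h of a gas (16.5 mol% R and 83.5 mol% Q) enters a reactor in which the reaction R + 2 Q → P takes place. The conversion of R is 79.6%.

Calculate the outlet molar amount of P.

R reacted = 0.796 × 694.6 = 552.9 kmol/h; ν_R = −1, so ξ = 552.9/1 = 552.9 kmol/h.
Outlet amounts (n = n₀ + ν ξ):
  R: 694.6 − 1(552.9) = 141.7
  Q: 3515 − 2(552.9) = 2409
  P: 0 + 1(552.9) = 552.9

553 kmol/h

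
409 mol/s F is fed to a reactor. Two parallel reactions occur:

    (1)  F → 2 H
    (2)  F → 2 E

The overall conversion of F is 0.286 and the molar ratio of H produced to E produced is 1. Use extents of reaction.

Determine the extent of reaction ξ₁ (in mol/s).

ξ₁ = 58.5 mol/s

Conversion of F: F consumed = 0.286 × 409 = 117 mol/s = 1ξ₁ + 1ξ₂.
Selectivity: 2ξ₁ / (2ξ₂) = 1 → ξ₁ = 1 ξ₂.
Substitute: (1·1 + 1) ξ₂ = 117 → ξ₂ = 58.49 mol/s, ξ₁ = 58.49 mol/s.
Outlet amounts (n = n₀ + Σ ν·ξ):
  F: 409 − 1(58.49) − 1(58.49) = 292
  H: 0 + 2(58.49) = 117
  E: 0 + 2(58.49) = 117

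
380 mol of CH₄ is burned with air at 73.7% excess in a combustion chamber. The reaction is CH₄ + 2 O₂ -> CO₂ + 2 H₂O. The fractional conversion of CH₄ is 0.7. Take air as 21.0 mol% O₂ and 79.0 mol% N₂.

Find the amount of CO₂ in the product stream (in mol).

Stoichiometric O₂ = 2 × 380 = 760 mol; O₂ fed = 760 × 1.737 = 1320 mol.
N₂ fed = 1320 × 79/21 = 4966 mol.
Fuel reacted = 0.7 × 380 → ξ = 266 mol.
Outlet (n = n₀ + ν ξ):
  CH₄: 380 − 1(266) = 114
  O₂: 1320 − 2(266) = 788.1
  N₂: 4966 (inert)
  CO₂: 0 + 1(266) = 266
  H₂O: 0 + 2(266) = 532

266 mol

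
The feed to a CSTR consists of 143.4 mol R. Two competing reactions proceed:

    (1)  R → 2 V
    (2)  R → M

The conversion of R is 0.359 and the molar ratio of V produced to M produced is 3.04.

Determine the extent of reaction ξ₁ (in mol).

Conversion of R: R consumed = 0.359 × 143.4 = 51.48 mol = 1ξ₁ + 1ξ₂.
Selectivity: 2ξ₁ / (1ξ₂) = 3.04 → ξ₁ = 1.52 ξ₂.
Substitute: (1·1.52 + 1) ξ₂ = 51.48 → ξ₂ = 20.43 mol, ξ₁ = 31.05 mol.
Outlet amounts (n = n₀ + Σ ν·ξ):
  R: 143.4 − 1(31.05) − 1(20.43) = 91.92
  V: 0 + 2(31.05) = 62.1
  M: 0 + 1(20.43) = 20.43

ξ₁ = 31.1 mol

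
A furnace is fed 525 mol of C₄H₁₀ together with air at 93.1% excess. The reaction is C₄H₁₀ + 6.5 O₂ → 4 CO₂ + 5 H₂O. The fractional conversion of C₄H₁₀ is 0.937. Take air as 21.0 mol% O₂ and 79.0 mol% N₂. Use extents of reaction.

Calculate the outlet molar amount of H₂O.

Stoichiometric O₂ = 6.5 × 525 = 3412 mol; O₂ fed = 3412 × 1.931 = 6590 mol.
N₂ fed = 6590 × 79/21 = 24790 mol.
Fuel reacted = 0.937 × 525 → ξ = 491.9 mol.
Outlet (n = n₀ + ν ξ):
  C₄H₁₀: 525 − 1(491.9) = 33.07
  O₂: 6590 − 6.5(491.9) = 3392
  N₂: 24790 (inert)
  CO₂: 0 + 4(491.9) = 1968
  H₂O: 0 + 5(491.9) = 2460

2460 mol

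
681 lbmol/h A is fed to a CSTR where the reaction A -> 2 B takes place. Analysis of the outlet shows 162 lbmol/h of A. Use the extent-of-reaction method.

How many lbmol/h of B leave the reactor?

For A: n = n₀ − 1ξ → 162 = 681 − 1ξ, giving ξ = 519 lbmol/h.
Outlet amounts (n = n₀ + ν ξ):
  A: 681 − 1(519) = 162
  B: 0 + 2(519) = 1038

1040 lbmol/h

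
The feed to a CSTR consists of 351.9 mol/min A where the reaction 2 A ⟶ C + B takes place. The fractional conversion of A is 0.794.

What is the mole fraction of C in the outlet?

A reacted = 0.794 × 351.9 = 279.4 mol/min; ν_A = −2, so ξ = 279.4/2 = 139.7 mol/min.
Outlet amounts (n = n₀ + ν ξ):
  A: 351.9 − 2(139.7) = 72.49
  C: 0 + 1(139.7) = 139.7
  B: 0 + 1(139.7) = 139.7
Total out = 351.9 mol/min; y_C = 139.7 / 351.9 = 0.397.

0.397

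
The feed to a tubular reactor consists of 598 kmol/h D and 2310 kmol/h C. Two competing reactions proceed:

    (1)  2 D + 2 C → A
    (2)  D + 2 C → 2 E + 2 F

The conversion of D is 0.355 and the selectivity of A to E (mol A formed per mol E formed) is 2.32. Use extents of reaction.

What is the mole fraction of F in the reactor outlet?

0.0156

Conversion of D: D consumed = 0.355 × 598 = 212.3 kmol/h = 2ξ₁ + 1ξ₂.
Selectivity: 1ξ₁ / (2ξ₂) = 2.32 → ξ₁ = 4.64 ξ₂.
Substitute: (2·4.64 + 1) ξ₂ = 212.3 → ξ₂ = 20.65 kmol/h, ξ₁ = 95.82 kmol/h.
Outlet amounts (n = n₀ + Σ ν·ξ):
  D: 598 − 2(95.82) − 1(20.65) = 385.7
  C: 2310 − 2(95.82) − 2(20.65) = 2077
  A: 0 + 1(95.82) = 95.82
  E: 0 + 2(20.65) = 41.3
  F: 0 + 2(20.65) = 41.3
Total out = 2641 kmol/h; y_F = 41.3 / 2641 = 0.01564.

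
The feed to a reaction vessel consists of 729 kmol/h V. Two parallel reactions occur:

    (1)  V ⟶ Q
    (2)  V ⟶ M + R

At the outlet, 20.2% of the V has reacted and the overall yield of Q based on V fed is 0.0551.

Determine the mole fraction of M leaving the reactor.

Yield of Q: 1ξ₁ / 729 = 0.0551 → ξ₁ = 40.17 kmol/h.
Conversion of V: 1ξ₁ + 1ξ₂ = 0.202 × 729 = 147.3 → ξ₂ = 107.1 kmol/h.
Outlet amounts (n = n₀ + Σ ν·ξ):
  V: 729 − 1(40.17) − 1(107.1) = 581.7
  Q: 0 + 1(40.17) = 40.17
  M: 0 + 1(107.1) = 107.1
  R: 0 + 1(107.1) = 107.1
Total out = 836.1 kmol/h; y_M = 107.1 / 836.1 = 0.1281.

0.128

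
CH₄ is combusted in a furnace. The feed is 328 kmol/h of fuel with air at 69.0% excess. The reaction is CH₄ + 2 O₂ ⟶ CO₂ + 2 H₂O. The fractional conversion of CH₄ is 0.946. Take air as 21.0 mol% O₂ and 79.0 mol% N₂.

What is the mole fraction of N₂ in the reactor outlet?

Stoichiometric O₂ = 2 × 328 = 656 kmol/h; O₂ fed = 656 × 1.690 = 1109 kmol/h.
N₂ fed = 1109 × 79/21 = 4171 kmol/h.
Fuel reacted = 0.946 × 328 → ξ = 310.3 kmol/h.
Outlet (n = n₀ + ν ξ):
  CH₄: 328 − 1(310.3) = 17.71
  O₂: 1109 − 2(310.3) = 488.1
  N₂: 4171 (inert)
  CO₂: 0 + 1(310.3) = 310.3
  H₂O: 0 + 2(310.3) = 620.6
Total out = 5607 kmol/h; y_N₂ = 4171 / 5607 = 0.7438.

0.744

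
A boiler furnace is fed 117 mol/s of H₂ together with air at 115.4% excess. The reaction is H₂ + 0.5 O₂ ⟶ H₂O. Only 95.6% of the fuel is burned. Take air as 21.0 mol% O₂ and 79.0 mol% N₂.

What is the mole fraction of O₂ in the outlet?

0.106

Stoichiometric O₂ = 0.5 × 117 = 58.5 mol/s; O₂ fed = 58.5 × 2.154 = 126 mol/s.
N₂ fed = 126 × 79/21 = 474 mol/s.
Fuel reacted = 0.956 × 117 → ξ = 111.9 mol/s.
Outlet (n = n₀ + ν ξ):
  H₂: 117 − 1(111.9) = 5.148
  O₂: 126 − 0.5(111.9) = 70.08
  N₂: 474 (inert)
  H₂O: 0 + 1(111.9) = 111.9
Total out = 661.1 mol/s; y_O₂ = 70.08 / 661.1 = 0.106.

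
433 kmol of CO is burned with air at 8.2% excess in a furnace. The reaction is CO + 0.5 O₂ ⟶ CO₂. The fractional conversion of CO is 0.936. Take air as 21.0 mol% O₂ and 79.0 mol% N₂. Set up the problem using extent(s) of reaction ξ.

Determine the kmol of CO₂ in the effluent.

Stoichiometric O₂ = 0.5 × 433 = 216.5 kmol; O₂ fed = 216.5 × 1.082 = 234.3 kmol.
N₂ fed = 234.3 × 79/21 = 881.2 kmol.
Fuel reacted = 0.936 × 433 → ξ = 405.3 kmol.
Outlet (n = n₀ + ν ξ):
  CO: 433 − 1(405.3) = 27.71
  O₂: 234.3 − 0.5(405.3) = 31.61
  N₂: 881.2 (inert)
  CO₂: 0 + 1(405.3) = 405.3

405 kmol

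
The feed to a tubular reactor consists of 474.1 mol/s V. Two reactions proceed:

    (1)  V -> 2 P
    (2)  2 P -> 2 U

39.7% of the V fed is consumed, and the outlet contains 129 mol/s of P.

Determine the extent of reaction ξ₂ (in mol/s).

ξ₂ = 124 mol/s

Conversion of V: V consumed = 1ξ₁ = 0.397 × 474.1 → ξ₁ = 188.2 mol/s.
P balance: n_P = 0 + 2ξ₁ − 2ξ₂ = 129 → ξ₂ = (2·188.2 − 129)/2 = 123.7 mol/s.
Outlet amounts (n = n₀ + Σ ν·ξ):
  V: 474.1 − 1(188.2) = 285.9
  P: 0 + 2(188.2) − 2(123.7) = 129
  U: 0 + 2(123.7) = 247.4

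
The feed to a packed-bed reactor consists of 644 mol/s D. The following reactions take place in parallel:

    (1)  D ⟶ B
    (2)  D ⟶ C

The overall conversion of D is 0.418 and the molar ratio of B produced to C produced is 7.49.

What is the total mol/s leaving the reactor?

Conversion of D: D consumed = 0.418 × 644 = 269.2 mol/s = 1ξ₁ + 1ξ₂.
Selectivity: 1ξ₁ / (1ξ₂) = 7.49 → ξ₁ = 7.49 ξ₂.
Substitute: (1·7.49 + 1) ξ₂ = 269.2 → ξ₂ = 31.71 mol/s, ξ₁ = 237.5 mol/s.
Outlet amounts (n = n₀ + Σ ν·ξ):
  D: 644 − 1(237.5) − 1(31.71) = 374.8
  B: 0 + 1(237.5) = 237.5
  C: 0 + 1(31.71) = 31.71
Total out = 374.8 + 237.5 + 31.71 = 644 mol/s.

644 mol/s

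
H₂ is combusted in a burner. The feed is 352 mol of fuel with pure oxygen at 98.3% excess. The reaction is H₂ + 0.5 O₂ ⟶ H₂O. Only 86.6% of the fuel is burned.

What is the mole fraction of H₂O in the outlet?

0.556

Stoichiometric O₂ = 0.5 × 352 = 176 mol; O₂ fed = 176 × 1.983 = 349 mol.
Fuel reacted = 0.866 × 352 → ξ = 304.8 mol.
Outlet (n = n₀ + ν ξ):
  H₂: 352 − 1(304.8) = 47.17
  O₂: 349 − 0.5(304.8) = 196.6
  H₂O: 0 + 1(304.8) = 304.8
Total out = 548.6 mol; y_H₂O = 304.8 / 548.6 = 0.5557.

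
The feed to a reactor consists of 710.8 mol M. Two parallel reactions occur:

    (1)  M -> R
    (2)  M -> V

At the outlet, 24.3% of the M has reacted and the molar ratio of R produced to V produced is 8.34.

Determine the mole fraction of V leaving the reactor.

Conversion of M: M consumed = 0.243 × 710.8 = 172.7 mol = 1ξ₁ + 1ξ₂.
Selectivity: 1ξ₁ / (1ξ₂) = 8.34 → ξ₁ = 8.34 ξ₂.
Substitute: (1·8.34 + 1) ξ₂ = 172.7 → ξ₂ = 18.49 mol, ξ₁ = 154.2 mol.
Outlet amounts (n = n₀ + Σ ν·ξ):
  M: 710.8 − 1(154.2) − 1(18.49) = 538.1
  R: 0 + 1(154.2) = 154.2
  V: 0 + 1(18.49) = 18.49
Total out = 710.8 mol; y_V = 18.49 / 710.8 = 0.02602.

0.026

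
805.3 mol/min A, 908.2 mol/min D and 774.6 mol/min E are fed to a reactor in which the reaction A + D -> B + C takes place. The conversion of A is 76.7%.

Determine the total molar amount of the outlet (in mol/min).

2490 mol/min

A reacted = 0.767 × 805.3 = 617.7 mol/min; ν_A = −1, so ξ = 617.7/1 = 617.7 mol/min.
Outlet amounts (n = n₀ + ν ξ):
  A: 805.3 − 1(617.7) = 187.6
  D: 908.2 − 1(617.7) = 290.5
  B: 0 + 1(617.7) = 617.7
  C: 0 + 1(617.7) = 617.7
  E: 774.6 (inert)
Total out = 187.6 + 290.5 + 617.7 + 617.7 + 774.6 = 2488 mol/min.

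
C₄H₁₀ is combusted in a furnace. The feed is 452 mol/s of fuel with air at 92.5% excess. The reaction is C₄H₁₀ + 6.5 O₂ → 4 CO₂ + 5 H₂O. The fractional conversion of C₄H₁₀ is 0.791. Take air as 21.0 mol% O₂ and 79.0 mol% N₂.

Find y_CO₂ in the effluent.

0.0512

Stoichiometric O₂ = 6.5 × 452 = 2938 mol/s; O₂ fed = 2938 × 1.925 = 5656 mol/s.
N₂ fed = 5656 × 79/21 = 21280 mol/s.
Fuel reacted = 0.791 × 452 → ξ = 357.5 mol/s.
Outlet (n = n₀ + ν ξ):
  C₄H₁₀: 452 − 1(357.5) = 94.47
  O₂: 5656 − 6.5(357.5) = 3332
  N₂: 21280 (inert)
  CO₂: 0 + 4(357.5) = 1430
  H₂O: 0 + 5(357.5) = 1788
Total out = 27920 mol/s; y_CO₂ = 1430 / 27920 = 0.05122.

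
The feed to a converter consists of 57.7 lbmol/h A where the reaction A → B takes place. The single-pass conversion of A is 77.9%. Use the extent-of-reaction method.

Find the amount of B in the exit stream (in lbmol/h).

44.9 lbmol/h

A reacted = 0.779 × 57.7 = 44.95 lbmol/h; ν_A = −1, so ξ = 44.95/1 = 44.95 lbmol/h.
Outlet amounts (n = n₀ + ν ξ):
  A: 57.7 − 1(44.95) = 12.75
  B: 0 + 1(44.95) = 44.95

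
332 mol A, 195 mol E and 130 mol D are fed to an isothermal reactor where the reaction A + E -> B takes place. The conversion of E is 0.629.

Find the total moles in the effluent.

E reacted = 0.629 × 195 = 122.7 mol; ν_E = −1, so ξ = 122.7/1 = 122.7 mol.
Outlet amounts (n = n₀ + ν ξ):
  A: 332 − 1(122.7) = 209.3
  E: 195 − 1(122.7) = 72.34
  B: 0 + 1(122.7) = 122.7
  D: 130 (inert)
Total out = 209.3 + 72.34 + 122.7 + 130 = 534.3 mol.

534 mol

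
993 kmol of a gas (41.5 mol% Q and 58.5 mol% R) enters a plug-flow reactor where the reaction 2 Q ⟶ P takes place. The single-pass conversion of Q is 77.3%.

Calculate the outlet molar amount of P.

Q reacted = 0.773 × 412.1 = 318.5 kmol; ν_Q = −2, so ξ = 318.5/2 = 159.3 kmol.
Outlet amounts (n = n₀ + ν ξ):
  Q: 412.1 − 2(159.3) = 93.55
  P: 0 + 1(159.3) = 159.3
  R: 580.9 (inert)

159 kmol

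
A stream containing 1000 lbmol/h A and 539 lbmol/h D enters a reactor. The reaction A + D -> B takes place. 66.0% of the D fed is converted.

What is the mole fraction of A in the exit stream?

D reacted = 0.66 × 539 = 355.7 lbmol/h; ν_D = −1, so ξ = 355.7/1 = 355.7 lbmol/h.
Outlet amounts (n = n₀ + ν ξ):
  A: 1000 − 1(355.7) = 644.3
  D: 539 − 1(355.7) = 183.3
  B: 0 + 1(355.7) = 355.7
Total out = 1183 lbmol/h; y_A = 644.3 / 1183 = 0.5445.

0.544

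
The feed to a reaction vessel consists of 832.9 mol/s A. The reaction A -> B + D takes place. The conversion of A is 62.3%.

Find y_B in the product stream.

A reacted = 0.623 × 832.9 = 518.9 mol/s; ν_A = −1, so ξ = 518.9/1 = 518.9 mol/s.
Outlet amounts (n = n₀ + ν ξ):
  A: 832.9 − 1(518.9) = 314
  B: 0 + 1(518.9) = 518.9
  D: 0 + 1(518.9) = 518.9
Total out = 1352 mol/s; y_B = 518.9 / 1352 = 0.3839.

0.384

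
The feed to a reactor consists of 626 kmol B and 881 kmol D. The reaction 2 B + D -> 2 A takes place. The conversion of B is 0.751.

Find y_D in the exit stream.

B reacted = 0.751 × 626 = 470.1 kmol; ν_B = −2, so ξ = 470.1/2 = 235.1 kmol.
Outlet amounts (n = n₀ + ν ξ):
  B: 626 − 2(235.1) = 155.9
  D: 881 − 1(235.1) = 645.9
  A: 0 + 2(235.1) = 470.1
Total out = 1272 kmol; y_D = 645.9 / 1272 = 0.5078.

0.508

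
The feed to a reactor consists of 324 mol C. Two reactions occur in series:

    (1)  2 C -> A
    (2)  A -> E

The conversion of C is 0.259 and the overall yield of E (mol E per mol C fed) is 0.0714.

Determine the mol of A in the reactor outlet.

Conversion of C: C consumed = 2ξ₁ = 0.259 × 324 → ξ₁ = 41.96 mol.
Yield of E: 1ξ₂ / 324 = 0.0714 → ξ₂ = 23.13 mol.
Outlet amounts (n = n₀ + Σ ν·ξ):
  C: 324 − 2(41.96) = 240.1
  A: 0 + 1(41.96) − 1(23.13) = 18.82
  E: 0 + 1(23.13) = 23.13

18.8 mol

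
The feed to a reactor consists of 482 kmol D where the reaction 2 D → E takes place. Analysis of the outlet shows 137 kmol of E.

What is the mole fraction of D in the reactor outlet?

For E: n = n₀ + 1ξ → 137 = 0 + 1ξ, giving ξ = 137 kmol.
Outlet amounts (n = n₀ + ν ξ):
  D: 482 − 2(137) = 208
  E: 0 + 1(137) = 137
Total out = 345 kmol; y_D = 208 / 345 = 0.6029.

0.603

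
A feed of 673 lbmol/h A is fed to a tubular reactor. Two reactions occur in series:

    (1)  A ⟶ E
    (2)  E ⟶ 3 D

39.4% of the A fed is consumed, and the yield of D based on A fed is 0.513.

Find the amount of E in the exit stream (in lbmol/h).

150 lbmol/h

Conversion of A: A consumed = 1ξ₁ = 0.394 × 673 → ξ₁ = 265.2 lbmol/h.
Yield of D: 3ξ₂ / 673 = 0.513 → ξ₂ = 115.1 lbmol/h.
Outlet amounts (n = n₀ + Σ ν·ξ):
  A: 673 − 1(265.2) = 407.8
  E: 0 + 1(265.2) − 1(115.1) = 150.1
  D: 0 + 3(115.1) = 345.2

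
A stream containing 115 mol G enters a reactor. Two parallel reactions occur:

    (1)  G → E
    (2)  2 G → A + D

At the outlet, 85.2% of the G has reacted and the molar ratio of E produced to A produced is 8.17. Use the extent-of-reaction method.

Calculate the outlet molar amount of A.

9.63 mol

Conversion of G: G consumed = 0.852 × 115 = 97.98 mol = 1ξ₁ + 2ξ₂.
Selectivity: 1ξ₁ / (1ξ₂) = 8.17 → ξ₁ = 8.17 ξ₂.
Substitute: (1·8.17 + 2) ξ₂ = 97.98 → ξ₂ = 9.634 mol, ξ₁ = 78.71 mol.
Outlet amounts (n = n₀ + Σ ν·ξ):
  G: 115 − 1(78.71) − 2(9.634) = 17.02
  E: 0 + 1(78.71) = 78.71
  A: 0 + 1(9.634) = 9.634
  D: 0 + 1(9.634) = 9.634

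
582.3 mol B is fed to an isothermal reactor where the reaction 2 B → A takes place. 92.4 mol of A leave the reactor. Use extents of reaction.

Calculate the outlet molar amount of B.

For A: n = n₀ + 1ξ → 92.4 = 0 + 1ξ, giving ξ = 92.4 mol.
Outlet amounts (n = n₀ + ν ξ):
  B: 582.3 − 2(92.4) = 397.5
  A: 0 + 1(92.4) = 92.4

397 mol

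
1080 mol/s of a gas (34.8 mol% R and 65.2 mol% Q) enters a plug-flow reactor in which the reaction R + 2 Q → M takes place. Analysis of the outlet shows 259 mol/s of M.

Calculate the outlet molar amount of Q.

186 mol/s

For M: n = n₀ + 1ξ → 259 = 0 + 1ξ, giving ξ = 259 mol/s.
Outlet amounts (n = n₀ + ν ξ):
  R: 375.8 − 1(259) = 116.8
  Q: 704.2 − 2(259) = 186.2
  M: 0 + 1(259) = 259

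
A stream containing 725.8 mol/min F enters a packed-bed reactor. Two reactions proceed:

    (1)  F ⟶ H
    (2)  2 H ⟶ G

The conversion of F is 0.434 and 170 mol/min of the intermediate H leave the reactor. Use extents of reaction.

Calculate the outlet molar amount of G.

72.5 mol/min

Conversion of F: F consumed = 1ξ₁ = 0.434 × 725.8 → ξ₁ = 315 mol/min.
H balance: n_H = 0 + 1ξ₁ − 2ξ₂ = 170 → ξ₂ = (1·315 − 170)/2 = 72.5 mol/min.
Outlet amounts (n = n₀ + Σ ν·ξ):
  F: 725.8 − 1(315) = 410.8
  H: 0 + 1(315) − 2(72.5) = 170
  G: 0 + 1(72.5) = 72.5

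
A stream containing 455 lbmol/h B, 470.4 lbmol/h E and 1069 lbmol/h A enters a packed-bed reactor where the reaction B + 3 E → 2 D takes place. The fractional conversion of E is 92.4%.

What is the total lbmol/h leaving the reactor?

E reacted = 0.924 × 470.4 = 434.6 lbmol/h; ν_E = −3, so ξ = 434.6/3 = 144.9 lbmol/h.
Outlet amounts (n = n₀ + ν ξ):
  B: 455 − 1(144.9) = 310.1
  E: 470.4 − 3(144.9) = 35.75
  D: 0 + 2(144.9) = 289.8
  A: 1069 (inert)
Total out = 310.1 + 35.75 + 289.8 + 1069 = 1705 lbmol/h.

1700 lbmol/h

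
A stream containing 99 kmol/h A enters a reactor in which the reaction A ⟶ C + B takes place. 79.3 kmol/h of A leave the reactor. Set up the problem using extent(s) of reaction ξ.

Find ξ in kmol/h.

ξ = 19.7 kmol/h

For A: n = n₀ − 1ξ → 79.3 = 99 − 1ξ, giving ξ = 19.7 kmol/h.
Outlet amounts (n = n₀ + ν ξ):
  A: 99 − 1(19.7) = 79.3
  C: 0 + 1(19.7) = 19.7
  B: 0 + 1(19.7) = 19.7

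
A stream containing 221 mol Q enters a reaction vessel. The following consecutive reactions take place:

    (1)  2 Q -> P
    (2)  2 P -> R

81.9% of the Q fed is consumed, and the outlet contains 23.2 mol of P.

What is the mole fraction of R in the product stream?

Conversion of Q: Q consumed = 2ξ₁ = 0.819 × 221 → ξ₁ = 90.5 mol.
P balance: n_P = 0 + 1ξ₁ − 2ξ₂ = 23.2 → ξ₂ = (1·90.5 − 23.2)/2 = 33.65 mol.
Outlet amounts (n = n₀ + Σ ν·ξ):
  Q: 221 − 2(90.5) = 40
  P: 0 + 1(90.5) − 2(33.65) = 23.2
  R: 0 + 1(33.65) = 33.65
Total out = 96.85 mol; y_R = 33.65 / 96.85 = 0.3474.

0.347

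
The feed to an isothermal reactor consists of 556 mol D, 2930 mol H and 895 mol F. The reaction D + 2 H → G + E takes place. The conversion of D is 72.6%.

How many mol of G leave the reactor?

404 mol

D reacted = 0.726 × 556 = 403.7 mol; ν_D = −1, so ξ = 403.7/1 = 403.7 mol.
Outlet amounts (n = n₀ + ν ξ):
  D: 556 − 1(403.7) = 152.3
  H: 2930 − 2(403.7) = 2123
  G: 0 + 1(403.7) = 403.7
  E: 0 + 1(403.7) = 403.7
  F: 895 (inert)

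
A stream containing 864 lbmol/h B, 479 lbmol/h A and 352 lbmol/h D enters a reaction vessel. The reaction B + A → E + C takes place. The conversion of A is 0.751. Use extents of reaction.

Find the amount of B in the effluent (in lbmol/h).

A reacted = 0.751 × 479 = 359.7 lbmol/h; ν_A = −1, so ξ = 359.7/1 = 359.7 lbmol/h.
Outlet amounts (n = n₀ + ν ξ):
  B: 864 − 1(359.7) = 504.3
  A: 479 − 1(359.7) = 119.3
  E: 0 + 1(359.7) = 359.7
  C: 0 + 1(359.7) = 359.7
  D: 352 (inert)

504 lbmol/h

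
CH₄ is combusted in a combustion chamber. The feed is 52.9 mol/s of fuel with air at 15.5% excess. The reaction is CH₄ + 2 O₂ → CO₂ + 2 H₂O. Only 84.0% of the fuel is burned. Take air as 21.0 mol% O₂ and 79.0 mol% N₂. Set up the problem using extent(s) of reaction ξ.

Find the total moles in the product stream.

Stoichiometric O₂ = 2 × 52.9 = 105.8 mol/s; O₂ fed = 105.8 × 1.155 = 122.2 mol/s.
N₂ fed = 122.2 × 79/21 = 459.7 mol/s.
Fuel reacted = 0.84 × 52.9 → ξ = 44.44 mol/s.
Outlet (n = n₀ + ν ξ):
  CH₄: 52.9 − 1(44.44) = 8.464
  O₂: 122.2 − 2(44.44) = 33.33
  N₂: 459.7 (inert)
  CO₂: 0 + 1(44.44) = 44.44
  H₂O: 0 + 2(44.44) = 88.87
Total out = 8.464 + 33.33 + 459.7 + 44.44 + 88.87 = 634.8 mol/s.

635 mol/s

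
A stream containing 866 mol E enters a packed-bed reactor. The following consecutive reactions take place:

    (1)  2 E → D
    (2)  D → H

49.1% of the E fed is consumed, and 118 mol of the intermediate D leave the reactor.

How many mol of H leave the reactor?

Conversion of E: E consumed = 2ξ₁ = 0.491 × 866 → ξ₁ = 212.6 mol.
D balance: n_D = 0 + 1ξ₁ − 1ξ₂ = 118 → ξ₂ = (1·212.6 − 118)/1 = 94.6 mol.
Outlet amounts (n = n₀ + Σ ν·ξ):
  E: 866 − 2(212.6) = 440.8
  D: 0 + 1(212.6) − 1(94.6) = 118
  H: 0 + 1(94.6) = 94.6

94.6 mol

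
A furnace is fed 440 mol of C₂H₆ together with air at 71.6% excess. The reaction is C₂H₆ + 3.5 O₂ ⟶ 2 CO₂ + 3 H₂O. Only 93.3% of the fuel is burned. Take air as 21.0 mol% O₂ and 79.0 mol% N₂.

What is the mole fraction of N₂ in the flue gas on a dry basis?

Stoichiometric O₂ = 3.5 × 440 = 1540 mol; O₂ fed = 1540 × 1.716 = 2643 mol.
N₂ fed = 2643 × 79/21 = 9941 mol.
Fuel reacted = 0.933 × 440 → ξ = 410.5 mol.
Outlet (n = n₀ + ν ξ):
  C₂H₆: 440 − 1(410.5) = 29.48
  O₂: 2643 − 3.5(410.5) = 1206
  N₂: 9941 (inert)
  CO₂: 0 + 2(410.5) = 821
  H₂O: 0 + 3(410.5) = 1232
Dry total = 12000 mol; y_N₂ (dry) = 9941 / 12000 = 0.8286.

0.829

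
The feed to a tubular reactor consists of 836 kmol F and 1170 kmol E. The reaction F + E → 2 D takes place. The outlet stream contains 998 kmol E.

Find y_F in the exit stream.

0.331

For E: n = n₀ − 1ξ → 998 = 1170 − 1ξ, giving ξ = 172 kmol.
Outlet amounts (n = n₀ + ν ξ):
  F: 836 − 1(172) = 664
  E: 1170 − 1(172) = 998
  D: 0 + 2(172) = 344
Total out = 2006 kmol; y_F = 664 / 2006 = 0.331.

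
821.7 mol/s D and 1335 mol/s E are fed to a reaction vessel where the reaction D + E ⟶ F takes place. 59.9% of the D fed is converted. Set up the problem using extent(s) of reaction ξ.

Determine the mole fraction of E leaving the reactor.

0.506

D reacted = 0.599 × 821.7 = 492.2 mol/s; ν_D = −1, so ξ = 492.2/1 = 492.2 mol/s.
Outlet amounts (n = n₀ + ν ξ):
  D: 821.7 − 1(492.2) = 329.5
  E: 1335 − 1(492.2) = 842.8
  F: 0 + 1(492.2) = 492.2
Total out = 1665 mol/s; y_E = 842.8 / 1665 = 0.5063.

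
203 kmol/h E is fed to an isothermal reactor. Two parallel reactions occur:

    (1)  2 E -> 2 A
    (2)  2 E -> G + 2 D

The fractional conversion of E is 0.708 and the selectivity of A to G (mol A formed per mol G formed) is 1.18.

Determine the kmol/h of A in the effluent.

Conversion of E: E consumed = 0.708 × 203 = 143.7 kmol/h = 2ξ₁ + 2ξ₂.
Selectivity: 2ξ₁ / (1ξ₂) = 1.18 → ξ₁ = 0.59 ξ₂.
Substitute: (2·0.59 + 2) ξ₂ = 143.7 → ξ₂ = 45.2 kmol/h, ξ₁ = 26.67 kmol/h.
Outlet amounts (n = n₀ + Σ ν·ξ):
  E: 203 − 2(26.67) − 2(45.2) = 59.28
  A: 0 + 2(26.67) = 53.33
  G: 0 + 1(45.2) = 45.2
  D: 0 + 2(45.2) = 90.39

53.3 kmol/h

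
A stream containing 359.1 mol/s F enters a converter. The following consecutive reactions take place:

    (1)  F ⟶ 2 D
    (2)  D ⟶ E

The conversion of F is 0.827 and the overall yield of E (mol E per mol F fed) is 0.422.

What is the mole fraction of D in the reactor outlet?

Conversion of F: F consumed = 1ξ₁ = 0.827 × 359.1 → ξ₁ = 297 mol/s.
Yield of E: 1ξ₂ / 359.1 = 0.422 → ξ₂ = 151.5 mol/s.
Outlet amounts (n = n₀ + Σ ν·ξ):
  F: 359.1 − 1(297) = 62.12
  D: 0 + 2(297) − 1(151.5) = 442.4
  E: 0 + 1(151.5) = 151.5
Total out = 656.1 mol/s; y_D = 442.4 / 656.1 = 0.6743.

0.674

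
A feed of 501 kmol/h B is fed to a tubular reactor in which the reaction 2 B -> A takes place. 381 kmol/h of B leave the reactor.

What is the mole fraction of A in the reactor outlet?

For B: n = n₀ − 2ξ → 381 = 501 − 2ξ, giving ξ = 60 kmol/h.
Outlet amounts (n = n₀ + ν ξ):
  B: 501 − 2(60) = 381
  A: 0 + 1(60) = 60
Total out = 441 kmol/h; y_A = 60 / 441 = 0.1361.

0.136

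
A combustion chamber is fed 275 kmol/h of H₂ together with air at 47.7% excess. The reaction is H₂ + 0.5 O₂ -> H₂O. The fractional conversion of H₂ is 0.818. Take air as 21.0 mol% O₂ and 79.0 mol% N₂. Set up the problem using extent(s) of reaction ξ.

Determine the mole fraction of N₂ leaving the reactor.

Stoichiometric O₂ = 0.5 × 275 = 137.5 kmol/h; O₂ fed = 137.5 × 1.477 = 203.1 kmol/h.
N₂ fed = 203.1 × 79/21 = 764 kmol/h.
Fuel reacted = 0.818 × 275 → ξ = 224.9 kmol/h.
Outlet (n = n₀ + ν ξ):
  H₂: 275 − 1(224.9) = 50.05
  O₂: 203.1 − 0.5(224.9) = 90.61
  N₂: 764 (inert)
  H₂O: 0 + 1(224.9) = 224.9
Total out = 1130 kmol/h; y_N₂ = 764 / 1130 = 0.6763.

0.676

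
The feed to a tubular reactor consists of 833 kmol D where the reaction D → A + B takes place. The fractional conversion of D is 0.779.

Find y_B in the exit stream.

D reacted = 0.779 × 833 = 648.9 kmol; ν_D = −1, so ξ = 648.9/1 = 648.9 kmol.
Outlet amounts (n = n₀ + ν ξ):
  D: 833 − 1(648.9) = 184.1
  A: 0 + 1(648.9) = 648.9
  B: 0 + 1(648.9) = 648.9
Total out = 1482 kmol; y_B = 648.9 / 1482 = 0.4379.

0.438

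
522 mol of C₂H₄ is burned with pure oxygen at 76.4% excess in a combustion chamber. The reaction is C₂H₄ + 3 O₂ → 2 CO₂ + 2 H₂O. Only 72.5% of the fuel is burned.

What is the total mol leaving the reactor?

Stoichiometric O₂ = 3 × 522 = 1566 mol; O₂ fed = 1566 × 1.764 = 2762 mol.
Fuel reacted = 0.725 × 522 → ξ = 378.4 mol.
Outlet (n = n₀ + ν ξ):
  C₂H₄: 522 − 1(378.4) = 143.6
  O₂: 2762 − 3(378.4) = 1627
  CO₂: 0 + 2(378.4) = 756.9
  H₂O: 0 + 2(378.4) = 756.9
Total out = 143.6 + 1627 + 756.9 + 756.9 = 3284 mol.

3280 mol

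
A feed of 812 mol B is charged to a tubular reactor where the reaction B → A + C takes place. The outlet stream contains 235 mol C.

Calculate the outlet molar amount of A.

235 mol

For C: n = n₀ + 1ξ → 235 = 0 + 1ξ, giving ξ = 235 mol.
Outlet amounts (n = n₀ + ν ξ):
  B: 812 − 1(235) = 577
  A: 0 + 1(235) = 235
  C: 0 + 1(235) = 235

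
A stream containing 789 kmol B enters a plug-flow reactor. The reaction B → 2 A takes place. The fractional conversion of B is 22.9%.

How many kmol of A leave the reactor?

361 kmol

B reacted = 0.229 × 789 = 180.7 kmol; ν_B = −1, so ξ = 180.7/1 = 180.7 kmol.
Outlet amounts (n = n₀ + ν ξ):
  B: 789 − 1(180.7) = 608.3
  A: 0 + 2(180.7) = 361.4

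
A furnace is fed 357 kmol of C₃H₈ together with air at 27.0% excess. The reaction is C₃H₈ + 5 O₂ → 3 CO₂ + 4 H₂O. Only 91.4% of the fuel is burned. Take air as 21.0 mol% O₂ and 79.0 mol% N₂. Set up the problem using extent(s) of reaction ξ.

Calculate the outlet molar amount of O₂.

Stoichiometric O₂ = 5 × 357 = 1785 kmol; O₂ fed = 1785 × 1.270 = 2267 kmol.
N₂ fed = 2267 × 79/21 = 8528 kmol.
Fuel reacted = 0.914 × 357 → ξ = 326.3 kmol.
Outlet (n = n₀ + ν ξ):
  C₃H₈: 357 − 1(326.3) = 30.7
  O₂: 2267 − 5(326.3) = 635.5
  N₂: 8528 (inert)
  CO₂: 0 + 3(326.3) = 978.9
  H₂O: 0 + 4(326.3) = 1305

635 kmol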